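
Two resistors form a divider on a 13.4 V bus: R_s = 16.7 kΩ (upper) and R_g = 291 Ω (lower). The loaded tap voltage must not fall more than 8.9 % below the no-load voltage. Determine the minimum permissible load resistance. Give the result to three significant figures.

R_L(min) ≈ 2.93 kΩ

Output resistance R_th = R_s‖R_g = (16700 × 291)/16990 = 286.0 Ω.
The fractional drop is R_th/(R_th + R_L); requiring this ≤ 0.0890 gives R_L ≥ R_th(1/0.0890 − 1) = 286.0 × 10.24 = 2.93 kΩ.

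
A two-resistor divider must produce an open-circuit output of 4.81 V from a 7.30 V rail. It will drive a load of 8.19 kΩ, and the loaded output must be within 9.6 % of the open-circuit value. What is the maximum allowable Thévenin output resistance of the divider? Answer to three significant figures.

R_th ≤ 870 Ω

Loading drop = R_th/(R_th + R_L) ≤ 0.0960, so R_th ≤ R_L · ε/(1−ε) = 8.19 kΩ × 0.0960/0.9040 = 870 Ω.
(Any R1, R2 with R2/(R1+R2) = 0.659 and R1‖R2 ≤ 870 Ω will meet the spec.)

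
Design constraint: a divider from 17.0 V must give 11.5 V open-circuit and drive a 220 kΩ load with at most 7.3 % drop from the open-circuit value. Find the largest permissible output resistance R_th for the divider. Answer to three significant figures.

Loading drop = R_th/(R_th + R_L) ≤ 0.0730, so R_th ≤ R_L · ε/(1−ε) = 220 kΩ × 0.0730/0.9270 = 17.3 kΩ.

R_th ≤ 17.3 kΩ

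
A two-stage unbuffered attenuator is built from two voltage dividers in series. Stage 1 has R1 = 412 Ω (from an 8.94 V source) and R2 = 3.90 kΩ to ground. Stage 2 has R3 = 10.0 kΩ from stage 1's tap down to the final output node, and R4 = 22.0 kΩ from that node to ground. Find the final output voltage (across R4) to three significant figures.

V_out ≈ 5.50 V

Stage 2 presents R3+R4 = 32000 Ω as a load on stage 1's tap.
Stage 1's lower leg becomes R2‖(R3+R4) = 3476 Ω, so V_mid = 8.94 × 3476/3888 = 7.993 V.
Stage 2 is itself unloaded: V_out = V_mid × R4/(R3+R4) = 7.993 × 22000/32000 = 5.50 V.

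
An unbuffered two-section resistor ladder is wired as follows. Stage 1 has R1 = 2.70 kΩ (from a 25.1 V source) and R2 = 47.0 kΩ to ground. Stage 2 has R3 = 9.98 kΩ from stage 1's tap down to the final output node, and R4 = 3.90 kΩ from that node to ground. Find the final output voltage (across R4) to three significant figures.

Stage 2 presents R3+R4 = 13.88 kΩ as a load on stage 1's tap.
Stage 1's lower leg becomes R2‖(R3+R4) = 10.72 kΩ, so V_mid = 25.1 × 10.72/13.42 = 20.05 V.
Stage 2 is itself unloaded: V_out = V_mid × R4/(R3+R4) = 20.05 × 3.90/13.88 = 5.63 V.

V_out ≈ 5.63 V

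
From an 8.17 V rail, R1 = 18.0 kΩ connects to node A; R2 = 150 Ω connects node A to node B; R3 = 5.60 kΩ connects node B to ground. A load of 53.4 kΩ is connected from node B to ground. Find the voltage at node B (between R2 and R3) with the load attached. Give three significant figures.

At node B, R3 is in parallel with the load: R3‖R_L = 5068 Ω.
Below node A the resistance is R2 + (R3‖R_L) = 5218 Ω, so V_A = 8.17 × 5218/23220 = 1.836 V.
Then V_B = V_A × (R3‖R_L)/(R2 + R3‖R_L) = 1.836 × 5068/5218 = 1.78 V.

V ≈ 1.78 V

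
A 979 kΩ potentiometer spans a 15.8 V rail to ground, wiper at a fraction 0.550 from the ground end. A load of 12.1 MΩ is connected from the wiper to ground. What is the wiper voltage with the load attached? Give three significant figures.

The wiper splits the pot into (1−α)R = 440.5 kΩ above and αR = 538.5 kΩ below.
Lower section ‖ load = 515.5 kΩ.
V_wiper = 15.8 × 515.5/(440.5 + 515.5) = 8.52 V.

V ≈ 8.52 V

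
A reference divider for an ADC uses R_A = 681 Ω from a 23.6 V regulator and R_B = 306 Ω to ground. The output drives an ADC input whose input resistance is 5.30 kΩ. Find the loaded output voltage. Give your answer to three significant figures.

The load sits in parallel with R_B: R_B‖R_L = (306 × 5300) / (306 + 5300) = 289.3 Ω.
V_out = 23.6 × 289.3 / (681 + 289.3) = 23.6 × 289.3/970.3 = 7.04 V.

V_out ≈ 7.04 V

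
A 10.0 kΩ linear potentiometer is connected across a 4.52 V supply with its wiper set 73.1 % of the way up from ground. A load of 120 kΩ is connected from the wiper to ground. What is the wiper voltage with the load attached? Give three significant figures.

V ≈ 3.25 V

The wiper splits the pot into (1−α)R = 2.690 kΩ above and αR = 7.310 kΩ below.
Lower section ‖ load = 6.890 kΩ.
V_wiper = 4.52 × 6.890/(2.690 + 6.890) = 3.25 V.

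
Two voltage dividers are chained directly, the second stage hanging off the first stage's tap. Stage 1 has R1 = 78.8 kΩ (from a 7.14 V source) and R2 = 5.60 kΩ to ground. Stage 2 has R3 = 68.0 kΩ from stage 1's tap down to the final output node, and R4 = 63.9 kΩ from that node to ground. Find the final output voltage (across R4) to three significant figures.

Stage 2 presents R3+R4 = 131.9 kΩ as a load on stage 1's tap.
Stage 1's lower leg becomes R2‖(R3+R4) = 5.372 kΩ, so V_mid = 7.14 × 5.372/84.17 = 0.4557 V.
Stage 2 is itself unloaded: V_out = V_mid × R4/(R3+R4) = 0.4557 × 63.9/131.9 = 0.221 V.

V_out ≈ 0.221 V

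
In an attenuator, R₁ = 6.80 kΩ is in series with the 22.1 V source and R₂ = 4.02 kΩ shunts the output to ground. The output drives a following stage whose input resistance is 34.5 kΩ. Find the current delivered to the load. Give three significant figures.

R₂‖R_L = 3.600 kΩ; V_out = 22.1 × 3.600/10.40 = 7.651 V.
I_L = V_out / R_L = 7.651 / 34.5 kΩ = 0.222 mA.

I_L ≈ 0.222 mA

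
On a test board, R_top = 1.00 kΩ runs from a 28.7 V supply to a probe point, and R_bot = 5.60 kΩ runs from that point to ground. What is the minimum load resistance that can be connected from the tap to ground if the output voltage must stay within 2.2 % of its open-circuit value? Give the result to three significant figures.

Output resistance R_th = R_top‖R_bot = (1000 × 5600)/6600 = 848.5 Ω.
The fractional drop is R_th/(R_th + R_L); requiring this ≤ 0.0220 gives R_L ≥ R_th(1/0.0220 − 1) = 848.5 × 44.45 = 37.7 kΩ.

R_L(min) ≈ 37.7 kΩ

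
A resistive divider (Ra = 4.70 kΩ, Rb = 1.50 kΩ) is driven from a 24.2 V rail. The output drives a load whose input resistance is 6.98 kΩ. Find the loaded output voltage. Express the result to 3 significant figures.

The load sits in parallel with Rb: Rb‖R_L = (1.50 × 6.98) / (1.50 + 6.98) = 1.235 kΩ.
V_out = 24.2 × 1.235 / (4.70 + 1.235) = 24.2 × 1.235/5.935 = 5.03 V.

V_out ≈ 5.03 V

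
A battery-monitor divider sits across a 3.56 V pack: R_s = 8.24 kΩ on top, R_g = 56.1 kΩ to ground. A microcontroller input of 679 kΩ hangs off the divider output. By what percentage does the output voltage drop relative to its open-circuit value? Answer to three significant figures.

The divider's output (Thévenin) resistance is R_s‖R_g = 7.185 kΩ.
Fractional drop under load = R_th/(R_th + R_L) = 7.185 / (7.185 + 679) = 0.01047.
So the output falls by 1.05 %.

1.05 %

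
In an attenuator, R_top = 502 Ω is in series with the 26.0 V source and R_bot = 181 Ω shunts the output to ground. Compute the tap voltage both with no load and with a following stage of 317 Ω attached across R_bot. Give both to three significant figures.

Open-circuit: V = 26.0 × 181/(502 + 181) = 6.89 V.
With the load, R_bot becomes R_bot‖R_L = 115.2 Ω, so V = 26.0 × 115.2/617.2 = 4.85 V.

Unloaded: 6.89 V; loaded: 4.85 V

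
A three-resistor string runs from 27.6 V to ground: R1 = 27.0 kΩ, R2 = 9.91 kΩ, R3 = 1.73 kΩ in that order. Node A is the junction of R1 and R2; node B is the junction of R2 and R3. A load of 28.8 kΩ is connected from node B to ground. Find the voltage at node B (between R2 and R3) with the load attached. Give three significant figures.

V ≈ 1.17 V

At node B, R3 is in parallel with the load: R3‖R_L = 1.632 kΩ.
Below node A the resistance is R2 + (R3‖R_L) = 11.54 kΩ, so V_A = 27.6 × 11.54/38.54 = 8.265 V.
Then V_B = V_A × (R3‖R_L)/(R2 + R3‖R_L) = 8.265 × 1.632/11.54 = 1.17 V.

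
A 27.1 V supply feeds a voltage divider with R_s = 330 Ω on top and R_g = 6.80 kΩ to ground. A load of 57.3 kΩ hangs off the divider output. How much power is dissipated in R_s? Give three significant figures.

P ≈ 5.90 mW

Total resistance from the source is R_s + (R_g‖R_L) = 6409 Ω, so I = 27.1/6409 Ω = 4.229 mA.
P = I²·R_s = (4.229 mA)² × 330 Ω = 5.90 mW.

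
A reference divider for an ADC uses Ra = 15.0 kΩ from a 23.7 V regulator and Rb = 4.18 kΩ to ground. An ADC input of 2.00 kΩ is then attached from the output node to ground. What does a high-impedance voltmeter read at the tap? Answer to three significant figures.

The load sits in parallel with Rb: Rb‖R_L = (4.18 × 2.00) / (4.18 + 2.00) = 1.353 kΩ.
V_out = 23.7 × 1.353 / (15.0 + 1.353) = 23.7 × 1.353/16.35 = 1.96 V.

V_out ≈ 1.96 V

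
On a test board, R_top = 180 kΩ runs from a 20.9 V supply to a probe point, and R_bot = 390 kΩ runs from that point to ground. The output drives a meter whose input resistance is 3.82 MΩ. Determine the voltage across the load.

The load sits in parallel with R_bot: R_bot‖R_L = (390 × 3820) / (390 + 3820) = 353.9 kΩ.
V_out = 20.9 × 353.9 / (180 + 353.9) = 20.9 × 353.9/533.9 = 13.9 V.

V_out ≈ 13.9 V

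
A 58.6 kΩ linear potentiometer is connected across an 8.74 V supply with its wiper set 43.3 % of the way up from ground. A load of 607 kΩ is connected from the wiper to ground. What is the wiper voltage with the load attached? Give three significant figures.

V ≈ 3.70 V

The wiper splits the pot into (1−α)R = 33.23 kΩ above and αR = 25.37 kΩ below.
Lower section ‖ load = 24.36 kΩ.
V_wiper = 8.74 × 24.36/(33.23 + 24.36) = 3.70 V.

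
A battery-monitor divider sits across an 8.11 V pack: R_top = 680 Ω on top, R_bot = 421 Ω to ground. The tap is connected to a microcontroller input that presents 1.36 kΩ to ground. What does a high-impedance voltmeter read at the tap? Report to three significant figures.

The load sits in parallel with R_bot: R_bot‖R_L = (421 × 1360) / (421 + 1360) = 321.5 Ω.
V_out = 8.11 × 321.5 / (680 + 321.5) = 8.11 × 321.5/1001 = 2.60 V.

V_out ≈ 2.60 V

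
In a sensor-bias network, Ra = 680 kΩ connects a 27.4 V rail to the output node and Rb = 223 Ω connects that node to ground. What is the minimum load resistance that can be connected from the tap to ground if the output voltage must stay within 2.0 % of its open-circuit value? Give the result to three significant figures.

Output resistance R_th = Ra‖Rb = (680000 × 223)/680200 = 222.9 Ω.
The fractional drop is R_th/(R_th + R_L); requiring this ≤ 0.0200 gives R_L ≥ R_th(1/0.0200 − 1) = 222.9 × 49.00 = 10.9 kΩ.

R_L(min) ≈ 10.9 kΩ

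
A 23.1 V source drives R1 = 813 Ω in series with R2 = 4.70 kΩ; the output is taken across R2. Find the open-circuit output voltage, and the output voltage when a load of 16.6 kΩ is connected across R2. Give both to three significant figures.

Open-circuit: V = 23.1 × 4700/(813 + 4700) = 19.7 V.
With the load, R2 becomes R2‖R_L = 3663 Ω, so V = 23.1 × 3663/4476 = 18.9 V.

Unloaded: 19.7 V; loaded: 18.9 V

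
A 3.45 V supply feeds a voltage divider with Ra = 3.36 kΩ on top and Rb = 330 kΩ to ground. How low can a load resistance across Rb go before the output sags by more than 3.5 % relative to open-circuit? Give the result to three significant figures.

Output resistance R_th = Ra‖Rb = (3.36 × 330)/333.4 = 3.326 kΩ.
The fractional drop is R_th/(R_th + R_L); requiring this ≤ 0.0350 gives R_L ≥ R_th(1/0.0350 − 1) = 3.326 × 27.57 = 91.7 kΩ.

R_L(min) ≈ 91.7 kΩ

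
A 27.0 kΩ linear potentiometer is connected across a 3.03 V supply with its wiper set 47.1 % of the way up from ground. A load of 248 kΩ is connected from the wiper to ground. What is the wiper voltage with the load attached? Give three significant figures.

V ≈ 1.39 V

The wiper splits the pot into (1−α)R = 14.28 kΩ above and αR = 12.72 kΩ below.
Lower section ‖ load = 12.10 kΩ.
V_wiper = 3.03 × 12.10/(14.28 + 12.10) = 1.39 V.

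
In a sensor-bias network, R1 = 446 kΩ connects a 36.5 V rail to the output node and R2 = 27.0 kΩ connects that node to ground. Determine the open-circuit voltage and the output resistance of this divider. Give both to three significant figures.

V_th = 2.08 V, R_th = 25.5 kΩ

V_th is the open-circuit tap voltage: 36.5 × 27.0/(446 + 27.0) = 2.08 V.
With the supply zeroed, R1 and R2 appear in parallel from the tap: R_th = R1‖R2 = (446 × 27.0)/473.0 = 25.5 kΩ.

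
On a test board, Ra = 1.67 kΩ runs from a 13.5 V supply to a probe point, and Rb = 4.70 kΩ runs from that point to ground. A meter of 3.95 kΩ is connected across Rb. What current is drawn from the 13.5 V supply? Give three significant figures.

I ≈ 3.54 mA

Rb‖R_L = 2.146 kΩ, so the source sees Ra + Rb‖R_L = 3.816 kΩ.
I = 13.5 V / 3.816 kΩ = 3.54 mA.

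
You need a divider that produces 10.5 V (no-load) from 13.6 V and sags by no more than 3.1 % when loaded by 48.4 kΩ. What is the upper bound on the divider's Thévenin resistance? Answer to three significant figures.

Loading drop = R_th/(R_th + R_L) ≤ 0.0310, so R_th ≤ R_L · ε/(1−ε) = 48.4 kΩ × 0.0310/0.9690 = 1.55 kΩ.
(Any R1, R2 with R2/(R1+R2) = 0.772 and R1‖R2 ≤ 1.55 kΩ will meet the spec.)

R_th ≤ 1.55 kΩ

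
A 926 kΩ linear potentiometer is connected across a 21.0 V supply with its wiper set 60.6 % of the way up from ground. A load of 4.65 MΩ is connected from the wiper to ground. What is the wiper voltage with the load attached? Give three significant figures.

The wiper splits the pot into (1−α)R = 364.8 kΩ above and αR = 561.2 kΩ below.
Lower section ‖ load = 500.7 kΩ.
V_wiper = 21.0 × 500.7/(364.8 + 500.7) = 12.1 V.

V ≈ 12.1 V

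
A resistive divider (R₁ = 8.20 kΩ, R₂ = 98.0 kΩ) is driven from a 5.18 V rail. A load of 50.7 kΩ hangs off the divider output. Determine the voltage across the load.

V_out ≈ 4.16 V

The load sits in parallel with R₂: R₂‖R_L = (98.0 × 50.7) / (98.0 + 50.7) = 33.41 kΩ.
V_out = 5.18 × 33.41 / (8.20 + 33.41) = 5.18 × 33.41/41.61 = 4.16 V.
(Unloaded it would have been 4.78 V.)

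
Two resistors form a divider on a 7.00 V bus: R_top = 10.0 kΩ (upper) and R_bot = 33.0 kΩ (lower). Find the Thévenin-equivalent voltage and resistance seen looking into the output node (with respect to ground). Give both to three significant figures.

V_th = 5.37 V, R_th = 7.67 kΩ

V_th is the open-circuit tap voltage: 7.00 × 33.0/(10.0 + 33.0) = 5.37 V.
With the supply zeroed, R_top and R_bot appear in parallel from the tap: R_th = R_top‖R_bot = (10.0 × 33.0)/43.00 = 7.67 kΩ.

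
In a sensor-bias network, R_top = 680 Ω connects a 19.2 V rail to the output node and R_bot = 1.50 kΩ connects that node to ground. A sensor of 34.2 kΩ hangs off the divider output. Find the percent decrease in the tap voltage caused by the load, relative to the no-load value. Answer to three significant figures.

The divider's output (Thévenin) resistance is R_top‖R_bot = 467.9 Ω.
Fractional drop under load = R_th/(R_th + R_L) = 467.9 / (467.9 + 34200) = 0.01350.
So the output falls by 1.35 %.

1.35 %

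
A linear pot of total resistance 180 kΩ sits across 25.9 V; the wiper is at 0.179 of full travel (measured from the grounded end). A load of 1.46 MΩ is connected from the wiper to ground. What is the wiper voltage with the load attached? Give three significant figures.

The wiper splits the pot into (1−α)R = 147.8 kΩ above and αR = 32.22 kΩ below.
Lower section ‖ load = 31.52 kΩ.
V_wiper = 25.9 × 31.52/(147.8 + 31.52) = 4.55 V.

V ≈ 4.55 V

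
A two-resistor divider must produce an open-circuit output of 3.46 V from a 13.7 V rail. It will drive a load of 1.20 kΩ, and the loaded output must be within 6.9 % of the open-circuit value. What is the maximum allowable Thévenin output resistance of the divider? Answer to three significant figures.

Loading drop = R_th/(R_th + R_L) ≤ 0.0690, so R_th ≤ R_L · ε/(1−ε) = 1.20 kΩ × 0.0690/0.9310 = 88.9 Ω.
(Any R1, R2 with R2/(R1+R2) = 0.253 and R1‖R2 ≤ 88.9 Ω will meet the spec.)

R_th ≤ 88.9 Ω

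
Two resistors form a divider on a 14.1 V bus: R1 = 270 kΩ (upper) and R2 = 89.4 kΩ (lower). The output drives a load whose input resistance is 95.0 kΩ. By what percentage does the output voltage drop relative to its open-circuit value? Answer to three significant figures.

The divider's output (Thévenin) resistance is R1‖R2 = 67.16 kΩ.
Fractional drop under load = R_th/(R_th + R_L) = 67.16 / (67.16 + 95.0) = 0.4142.
So the output falls by 41.4 %.

41.4 %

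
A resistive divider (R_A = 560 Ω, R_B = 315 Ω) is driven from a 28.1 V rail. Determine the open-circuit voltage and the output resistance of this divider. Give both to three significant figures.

V_th = 10.1 V, R_th = 202 Ω

V_th is the open-circuit tap voltage: 28.1 × 315/(560 + 315) = 10.1 V.
With the supply zeroed, R_A and R_B appear in parallel from the tap: R_th = R_A‖R_B = (560 × 315)/875.0 = 202 Ω.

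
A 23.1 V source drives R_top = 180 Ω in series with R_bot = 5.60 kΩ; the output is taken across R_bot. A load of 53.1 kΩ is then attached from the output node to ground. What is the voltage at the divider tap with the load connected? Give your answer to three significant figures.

The load sits in parallel with R_bot: R_bot‖R_L = (5600 × 53100) / (5600 + 53100) = 5066 Ω.
V_out = 23.1 × 5066 / (180 + 5066) = 23.1 × 5066/5246 = 22.3 V.

V_out ≈ 22.3 V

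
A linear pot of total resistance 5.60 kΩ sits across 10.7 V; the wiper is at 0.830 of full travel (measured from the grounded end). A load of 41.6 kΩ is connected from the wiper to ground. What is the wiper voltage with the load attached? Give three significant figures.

The wiper splits the pot into (1−α)R = 952.0 Ω above and αR = 4648 Ω below.
Lower section ‖ load = 4181 Ω.
V_wiper = 10.7 × 4181/(952.0 + 4181) = 8.72 V.

V ≈ 8.72 V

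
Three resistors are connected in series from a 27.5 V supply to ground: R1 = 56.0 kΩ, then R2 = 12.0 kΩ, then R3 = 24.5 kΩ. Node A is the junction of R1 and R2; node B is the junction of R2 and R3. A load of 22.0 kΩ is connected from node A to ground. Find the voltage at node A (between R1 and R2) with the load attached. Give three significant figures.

V ≈ 5.41 V

Below node A the series string R2+R3 = 36.50 kΩ sits in parallel with the 22.0 kΩ load: 13.73 kΩ.
V_A = 27.5 × 13.73/(56.0 + 13.73) = 5.41 V.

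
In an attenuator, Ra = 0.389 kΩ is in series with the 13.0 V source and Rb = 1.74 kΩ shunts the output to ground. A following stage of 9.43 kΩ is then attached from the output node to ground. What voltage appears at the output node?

The load sits in parallel with Rb: Rb‖R_L = (1740 × 9430) / (1740 + 9430) = 1469 Ω.
V_out = 13.0 × 1469 / (389 + 1469) = 13.0 × 1469/1858 = 10.3 V.

V_out ≈ 10.3 V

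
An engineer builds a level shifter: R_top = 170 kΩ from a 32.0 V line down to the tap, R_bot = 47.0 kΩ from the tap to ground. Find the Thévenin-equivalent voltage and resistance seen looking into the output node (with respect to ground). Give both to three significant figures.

V_th is the open-circuit tap voltage: 32.0 × 47.0/(170 + 47.0) = 6.93 V.
With the supply zeroed, R_top and R_bot appear in parallel from the tap: R_th = R_top‖R_bot = (170 × 47.0)/217.0 = 36.8 kΩ.

V_th = 6.93 V, R_th = 36.8 kΩ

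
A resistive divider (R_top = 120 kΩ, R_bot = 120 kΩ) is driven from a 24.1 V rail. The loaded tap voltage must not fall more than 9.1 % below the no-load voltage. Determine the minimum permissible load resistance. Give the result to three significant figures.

R_L(min) ≈ 599 kΩ

Output resistance R_th = R_top‖R_bot = (120 × 120)/240.0 = 60.00 kΩ.
The fractional drop is R_th/(R_th + R_L); requiring this ≤ 0.0910 gives R_L ≥ R_th(1/0.0910 − 1) = 60.00 × 9.989 = 599 kΩ.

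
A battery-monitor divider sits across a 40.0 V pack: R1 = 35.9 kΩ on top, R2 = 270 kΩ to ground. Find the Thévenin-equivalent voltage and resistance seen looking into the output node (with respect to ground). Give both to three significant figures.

V_th is the open-circuit tap voltage: 40.0 × 270/(35.9 + 270) = 35.3 V.
With the supply zeroed, R1 and R2 appear in parallel from the tap: R_th = R1‖R2 = (35.9 × 270)/305.9 = 31.7 kΩ.

V_th = 35.3 V, R_th = 31.7 kΩ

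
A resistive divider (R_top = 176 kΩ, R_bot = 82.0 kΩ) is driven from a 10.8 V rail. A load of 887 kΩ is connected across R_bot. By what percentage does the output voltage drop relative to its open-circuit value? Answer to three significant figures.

5.93 %

The divider's output (Thévenin) resistance is R_top‖R_bot = 55.94 kΩ.
Fractional drop under load = R_th/(R_th + R_L) = 55.94 / (55.94 + 887) = 0.05932.
So the output falls by 5.93 %.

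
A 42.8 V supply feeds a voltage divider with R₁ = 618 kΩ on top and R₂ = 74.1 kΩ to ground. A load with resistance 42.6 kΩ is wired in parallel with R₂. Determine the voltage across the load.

V_out ≈ 1.79 V

The load sits in parallel with R₂: R₂‖R_L = (74.1 × 42.6) / (74.1 + 42.6) = 27.05 kΩ.
V_out = 42.8 × 27.05 / (618 + 27.05) = 42.8 × 27.05/645.0 = 1.79 V.
(Unloaded it would have been 4.58 V.)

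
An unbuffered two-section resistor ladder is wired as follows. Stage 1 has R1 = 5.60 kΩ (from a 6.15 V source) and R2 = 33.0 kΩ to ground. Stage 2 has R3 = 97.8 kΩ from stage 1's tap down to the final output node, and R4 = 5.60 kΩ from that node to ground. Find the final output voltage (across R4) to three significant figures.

Stage 2 presents R3+R4 = 103.4 kΩ as a load on stage 1's tap.
Stage 1's lower leg becomes R2‖(R3+R4) = 25.02 kΩ, so V_mid = 6.15 × 25.02/30.62 = 5.025 V.
Stage 2 is itself unloaded: V_out = V_mid × R4/(R3+R4) = 5.025 × 5.60/103.4 = 0.272 V.

V_out ≈ 0.272 V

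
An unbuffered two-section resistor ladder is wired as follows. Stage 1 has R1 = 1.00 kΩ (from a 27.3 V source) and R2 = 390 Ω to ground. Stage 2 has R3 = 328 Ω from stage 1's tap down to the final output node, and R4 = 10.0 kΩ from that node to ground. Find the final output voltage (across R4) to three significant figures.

Stage 2 presents R3+R4 = 10330 Ω as a load on stage 1's tap.
Stage 1's lower leg becomes R2‖(R3+R4) = 375.8 Ω, so V_mid = 27.3 × 375.8/1376 = 7.457 V.
Stage 2 is itself unloaded: V_out = V_mid × R4/(R3+R4) = 7.457 × 10000/10330 = 7.22 V.

V_out ≈ 7.22 V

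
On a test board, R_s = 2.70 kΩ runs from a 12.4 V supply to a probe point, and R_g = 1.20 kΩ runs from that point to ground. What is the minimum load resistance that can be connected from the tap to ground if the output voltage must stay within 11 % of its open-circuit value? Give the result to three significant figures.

Output resistance R_th = R_s‖R_g = (2700 × 1200)/3900 = 830.8 Ω.
The fractional drop is R_th/(R_th + R_L); requiring this ≤ 0.110 gives R_L ≥ R_th(1/0.110 − 1) = 830.8 × 8.091 = 6.72 kΩ.

R_L(min) ≈ 6.72 kΩ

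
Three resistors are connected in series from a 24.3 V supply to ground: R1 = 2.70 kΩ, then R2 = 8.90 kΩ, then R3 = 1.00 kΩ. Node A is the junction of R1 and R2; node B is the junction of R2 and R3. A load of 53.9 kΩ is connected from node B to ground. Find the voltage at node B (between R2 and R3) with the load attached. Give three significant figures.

At node B, R3 is in parallel with the load: R3‖R_L = 0.9818 kΩ.
Below node A the resistance is R2 + (R3‖R_L) = 9.882 kΩ, so V_A = 24.3 × 9.882/12.58 = 19.09 V.
Then V_B = V_A × (R3‖R_L)/(R2 + R3‖R_L) = 19.09 × 0.9818/9.882 = 1.90 V.

V ≈ 1.90 V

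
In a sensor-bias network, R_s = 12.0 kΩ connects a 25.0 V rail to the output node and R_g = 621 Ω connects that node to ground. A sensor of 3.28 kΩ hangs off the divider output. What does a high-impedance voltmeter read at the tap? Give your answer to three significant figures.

The load sits in parallel with R_g: R_g‖R_L = (621 × 3280) / (621 + 3280) = 522.1 Ω.
V_out = 25.0 × 522.1 / (12000 + 522.1) = 25.0 × 522.1/12520 = 1.04 V.

V_out ≈ 1.04 V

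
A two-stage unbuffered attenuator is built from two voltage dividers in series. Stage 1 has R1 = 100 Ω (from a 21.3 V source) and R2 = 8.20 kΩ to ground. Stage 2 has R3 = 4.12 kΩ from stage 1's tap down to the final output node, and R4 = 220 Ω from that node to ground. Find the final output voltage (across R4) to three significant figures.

Stage 2 presents R3+R4 = 4340 Ω as a load on stage 1's tap.
Stage 1's lower leg becomes R2‖(R3+R4) = 2838 Ω, so V_mid = 21.3 × 2838/2938 = 20.58 V.
Stage 2 is itself unloaded: V_out = V_mid × R4/(R3+R4) = 20.58 × 220/4340 = 1.04 V.

V_out ≈ 1.04 V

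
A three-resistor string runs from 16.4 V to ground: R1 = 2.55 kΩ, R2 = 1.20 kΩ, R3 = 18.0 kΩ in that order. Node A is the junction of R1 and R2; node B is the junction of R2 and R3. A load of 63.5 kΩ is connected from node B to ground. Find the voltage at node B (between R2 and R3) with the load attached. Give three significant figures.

V ≈ 12.9 V

At node B, R3 is in parallel with the load: R3‖R_L = 14.02 kΩ.
Below node A the resistance is R2 + (R3‖R_L) = 15.22 kΩ, so V_A = 16.4 × 15.22/17.77 = 14.05 V.
Then V_B = V_A × (R3‖R_L)/(R2 + R3‖R_L) = 14.05 × 14.02/15.22 = 12.9 V.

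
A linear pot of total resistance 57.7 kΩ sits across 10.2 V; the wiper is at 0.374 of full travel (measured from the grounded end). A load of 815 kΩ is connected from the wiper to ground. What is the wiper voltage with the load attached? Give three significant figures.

V ≈ 3.75 V

The wiper splits the pot into (1−α)R = 36.12 kΩ above and αR = 21.58 kΩ below.
Lower section ‖ load = 21.02 kΩ.
V_wiper = 10.2 × 21.02/(36.12 + 21.02) = 3.75 V.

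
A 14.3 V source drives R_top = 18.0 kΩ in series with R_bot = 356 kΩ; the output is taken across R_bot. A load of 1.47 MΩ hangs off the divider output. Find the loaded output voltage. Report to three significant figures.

The load sits in parallel with R_bot: R_bot‖R_L = (356 × 1470) / (356 + 1470) = 286.6 kΩ.
V_out = 14.3 × 286.6 / (18.0 + 286.6) = 14.3 × 286.6/304.6 = 13.5 V.

V_out ≈ 13.5 V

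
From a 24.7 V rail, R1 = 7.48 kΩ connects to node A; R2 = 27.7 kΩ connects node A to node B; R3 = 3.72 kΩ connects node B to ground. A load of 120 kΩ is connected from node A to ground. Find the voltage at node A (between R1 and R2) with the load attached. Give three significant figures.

Below node A the series string R2+R3 = 31.42 kΩ sits in parallel with the 120 kΩ load: 24.90 kΩ.
V_A = 24.7 × 24.90/(7.48 + 24.90) = 19.0 V.

V ≈ 19.0 V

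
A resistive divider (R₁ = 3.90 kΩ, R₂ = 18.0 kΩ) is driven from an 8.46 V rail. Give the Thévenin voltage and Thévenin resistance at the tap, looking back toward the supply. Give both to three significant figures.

V_th = 6.95 V, R_th = 3.21 kΩ

V_th is the open-circuit tap voltage: 8.46 × 18.0/(3.90 + 18.0) = 6.95 V.
With the supply zeroed, R₁ and R₂ appear in parallel from the tap: R_th = R₁‖R₂ = (3.90 × 18.0)/21.90 = 3.21 kΩ.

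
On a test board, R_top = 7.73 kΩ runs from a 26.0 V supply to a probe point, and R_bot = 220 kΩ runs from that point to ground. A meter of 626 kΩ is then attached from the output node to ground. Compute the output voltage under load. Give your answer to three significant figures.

V_out ≈ 24.8 V

The load sits in parallel with R_bot: R_bot‖R_L = (220 × 626) / (220 + 626) = 162.8 kΩ.
V_out = 26.0 × 162.8 / (7.73 + 162.8) = 26.0 × 162.8/170.5 = 24.8 V.
(Unloaded it would have been 25.1 V.)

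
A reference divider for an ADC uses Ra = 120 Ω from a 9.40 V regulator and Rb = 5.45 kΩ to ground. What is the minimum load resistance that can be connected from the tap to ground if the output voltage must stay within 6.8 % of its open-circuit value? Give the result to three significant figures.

Output resistance R_th = Ra‖Rb = (120 × 5450)/5570 = 117.4 Ω.
The fractional drop is R_th/(R_th + R_L); requiring this ≤ 0.0680 gives R_L ≥ R_th(1/0.0680 − 1) = 117.4 × 13.71 = 1.61 kΩ.

R_L(min) ≈ 1.61 kΩ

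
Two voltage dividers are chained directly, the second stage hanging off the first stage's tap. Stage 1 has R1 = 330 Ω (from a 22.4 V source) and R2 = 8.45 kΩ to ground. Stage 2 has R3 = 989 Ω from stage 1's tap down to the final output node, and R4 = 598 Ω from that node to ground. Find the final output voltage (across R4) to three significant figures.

V_out ≈ 6.77 V

Stage 2 presents R3+R4 = 1587 Ω as a load on stage 1's tap.
Stage 1's lower leg becomes R2‖(R3+R4) = 1336 Ω, so V_mid = 22.4 × 1336/1666 = 17.96 V.
Stage 2 is itself unloaded: V_out = V_mid × R4/(R3+R4) = 17.96 × 598/1587 = 6.77 V.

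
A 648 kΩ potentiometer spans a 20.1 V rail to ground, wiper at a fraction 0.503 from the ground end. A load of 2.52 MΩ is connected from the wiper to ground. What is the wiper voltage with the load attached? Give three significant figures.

The wiper splits the pot into (1−α)R = 322.1 kΩ above and αR = 325.9 kΩ below.
Lower section ‖ load = 288.6 kΩ.
V_wiper = 20.1 × 288.6/(322.1 + 288.6) = 9.50 V.

V ≈ 9.50 V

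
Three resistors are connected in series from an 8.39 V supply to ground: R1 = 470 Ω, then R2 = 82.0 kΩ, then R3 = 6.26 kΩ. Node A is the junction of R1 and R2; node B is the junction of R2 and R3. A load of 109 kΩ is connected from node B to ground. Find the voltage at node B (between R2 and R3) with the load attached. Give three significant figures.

V ≈ 0.562 V

At node B, R3 is in parallel with the load: R3‖R_L = 5920 Ω.
Below node A the resistance is R2 + (R3‖R_L) = 87920 Ω, so V_A = 8.39 × 87920/88390 = 8.345 V.
Then V_B = V_A × (R3‖R_L)/(R2 + R3‖R_L) = 8.345 × 5920/87920 = 0.562 V.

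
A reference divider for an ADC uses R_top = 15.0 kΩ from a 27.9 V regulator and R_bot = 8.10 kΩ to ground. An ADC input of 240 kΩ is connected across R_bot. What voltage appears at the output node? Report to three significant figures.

The load sits in parallel with R_bot: R_bot‖R_L = (8.10 × 240) / (8.10 + 240) = 7.836 kΩ.
V_out = 27.9 × 7.836 / (15.0 + 7.836) = 27.9 × 7.836/22.84 = 9.57 V.

V_out ≈ 9.57 V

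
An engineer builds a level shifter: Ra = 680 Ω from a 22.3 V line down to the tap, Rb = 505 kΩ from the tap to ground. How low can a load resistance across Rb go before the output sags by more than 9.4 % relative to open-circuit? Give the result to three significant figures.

Output resistance R_th = Ra‖Rb = (680 × 505000)/505700 = 679.1 Ω.
The fractional drop is R_th/(R_th + R_L); requiring this ≤ 0.0940 gives R_L ≥ R_th(1/0.0940 − 1) = 679.1 × 9.638 = 6.55 kΩ.

R_L(min) ≈ 6.55 kΩ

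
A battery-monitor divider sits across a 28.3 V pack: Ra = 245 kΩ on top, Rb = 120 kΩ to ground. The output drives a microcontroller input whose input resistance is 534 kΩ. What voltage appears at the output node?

The load sits in parallel with Rb: Rb‖R_L = (120 × 534) / (120 + 534) = 97.98 kΩ.
V_out = 28.3 × 97.98 / (245 + 97.98) = 28.3 × 97.98/343.0 = 8.08 V.
(Unloaded it would have been 9.30 V.)

V_out ≈ 8.08 V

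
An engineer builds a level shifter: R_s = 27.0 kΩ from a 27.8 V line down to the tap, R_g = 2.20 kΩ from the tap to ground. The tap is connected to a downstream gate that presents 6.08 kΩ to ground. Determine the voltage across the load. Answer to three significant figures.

V_out ≈ 1.57 V

The load sits in parallel with R_g: R_g‖R_L = (2.20 × 6.08) / (2.20 + 6.08) = 1.615 kΩ.
V_out = 27.8 × 1.615 / (27.0 + 1.615) = 27.8 × 1.615/28.62 = 1.57 V.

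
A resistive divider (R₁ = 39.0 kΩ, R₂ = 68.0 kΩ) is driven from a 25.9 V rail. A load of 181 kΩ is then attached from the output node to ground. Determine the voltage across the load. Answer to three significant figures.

The load sits in parallel with R₂: R₂‖R_L = (68.0 × 181) / (68.0 + 181) = 49.43 kΩ.
V_out = 25.9 × 49.43 / (39.0 + 49.43) = 25.9 × 49.43/88.43 = 14.5 V.

V_out ≈ 14.5 V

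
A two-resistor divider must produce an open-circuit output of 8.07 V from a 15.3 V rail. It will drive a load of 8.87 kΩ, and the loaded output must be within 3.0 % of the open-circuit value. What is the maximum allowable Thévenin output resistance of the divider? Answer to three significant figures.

Loading drop = R_th/(R_th + R_L) ≤ 0.0300, so R_th ≤ R_L · ε/(1−ε) = 8.87 kΩ × 0.0300/0.9700 = 274 Ω.

R_th ≤ 274 Ω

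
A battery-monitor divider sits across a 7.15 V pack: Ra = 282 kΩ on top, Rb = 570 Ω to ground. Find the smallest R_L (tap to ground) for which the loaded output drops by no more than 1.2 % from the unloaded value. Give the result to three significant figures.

R_L(min) ≈ 46.8 kΩ

Output resistance R_th = Ra‖Rb = (282000 × 570)/282600 = 568.9 Ω.
The fractional drop is R_th/(R_th + R_L); requiring this ≤ 0.0120 gives R_L ≥ R_th(1/0.0120 − 1) = 568.9 × 82.33 = 46.8 kΩ.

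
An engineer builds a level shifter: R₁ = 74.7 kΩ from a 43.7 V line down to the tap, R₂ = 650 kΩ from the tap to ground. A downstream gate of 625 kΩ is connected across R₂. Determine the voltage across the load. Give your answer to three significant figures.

V_out ≈ 35.4 V

The load sits in parallel with R₂: R₂‖R_L = (650 × 625) / (650 + 625) = 318.6 kΩ.
V_out = 43.7 × 318.6 / (74.7 + 318.6) = 43.7 × 318.6/393.3 = 35.4 V.
(Unloaded it would have been 39.2 V.)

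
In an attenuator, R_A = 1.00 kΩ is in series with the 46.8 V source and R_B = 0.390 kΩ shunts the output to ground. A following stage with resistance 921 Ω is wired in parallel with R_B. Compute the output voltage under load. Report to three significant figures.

The load sits in parallel with R_B: R_B‖R_L = (390 × 921) / (390 + 921) = 274.0 Ω.
V_out = 46.8 × 274.0 / (1000 + 274.0) = 46.8 × 274.0/1274 = 10.1 V.

V_out ≈ 10.1 V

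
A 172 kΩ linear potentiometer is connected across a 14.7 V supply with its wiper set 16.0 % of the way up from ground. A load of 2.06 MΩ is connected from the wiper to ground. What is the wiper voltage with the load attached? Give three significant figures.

V ≈ 2.33 V

The wiper splits the pot into (1−α)R = 144.5 kΩ above and αR = 27.52 kΩ below.
Lower section ‖ load = 27.16 kΩ.
V_wiper = 14.7 × 27.16/(144.5 + 27.16) = 2.33 V.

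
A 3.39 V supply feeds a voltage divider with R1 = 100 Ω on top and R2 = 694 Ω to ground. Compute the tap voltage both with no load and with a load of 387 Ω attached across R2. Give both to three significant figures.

Unloaded: 2.96 V; loaded: 2.42 V

Open-circuit: V = 3.39 × 694/(100 + 694) = 2.96 V.
With the load, R2 becomes R2‖R_L = 248.5 Ω, so V = 3.39 × 248.5/348.5 = 2.42 V.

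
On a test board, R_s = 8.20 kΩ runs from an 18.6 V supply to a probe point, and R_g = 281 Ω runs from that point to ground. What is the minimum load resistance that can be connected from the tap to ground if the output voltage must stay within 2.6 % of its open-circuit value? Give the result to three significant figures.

Output resistance R_th = R_s‖R_g = (8200 × 281)/8481 = 271.7 Ω.
The fractional drop is R_th/(R_th + R_L); requiring this ≤ 0.0260 gives R_L ≥ R_th(1/0.0260 − 1) = 271.7 × 37.46 = 10.2 kΩ.

R_L(min) ≈ 10.2 kΩ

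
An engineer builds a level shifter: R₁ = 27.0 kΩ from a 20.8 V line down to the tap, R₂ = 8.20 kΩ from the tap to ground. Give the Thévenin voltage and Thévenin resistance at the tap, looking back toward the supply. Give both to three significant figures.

V_th = 4.85 V, R_th = 6.29 kΩ

V_th is the open-circuit tap voltage: 20.8 × 8.20/(27.0 + 8.20) = 4.85 V.
With the supply zeroed, R₁ and R₂ appear in parallel from the tap: R_th = R₁‖R₂ = (27.0 × 8.20)/35.20 = 6.29 kΩ.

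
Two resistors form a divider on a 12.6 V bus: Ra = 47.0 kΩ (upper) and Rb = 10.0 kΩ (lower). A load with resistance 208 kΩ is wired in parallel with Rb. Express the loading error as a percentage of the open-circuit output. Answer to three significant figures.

The divider's output (Thévenin) resistance is Ra‖Rb = 8.246 kΩ.
Fractional drop under load = R_th/(R_th + R_L) = 8.246 / (8.246 + 208) = 0.03813.
So the output falls by 3.81 %.

3.81 %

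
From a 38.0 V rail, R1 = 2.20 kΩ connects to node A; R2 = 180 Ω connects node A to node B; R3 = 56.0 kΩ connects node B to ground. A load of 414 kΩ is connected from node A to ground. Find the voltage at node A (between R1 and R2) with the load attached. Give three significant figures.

Below node A the series string R2+R3 = 56180 Ω sits in parallel with the 414000 Ω load: 49470 Ω.
V_A = 38.0 × 49470/(2200 + 49470) = 36.4 V.

V ≈ 36.4 V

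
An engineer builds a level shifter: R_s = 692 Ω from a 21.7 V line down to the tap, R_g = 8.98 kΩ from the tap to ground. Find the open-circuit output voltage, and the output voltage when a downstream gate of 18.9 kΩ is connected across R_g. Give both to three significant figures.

Open-circuit: V = 21.7 × 8980/(692 + 8980) = 20.1 V.
With the load, R_g becomes R_g‖R_L = 6088 Ω, so V = 21.7 × 6088/6780 = 19.5 V.

Unloaded: 20.1 V; loaded: 19.5 V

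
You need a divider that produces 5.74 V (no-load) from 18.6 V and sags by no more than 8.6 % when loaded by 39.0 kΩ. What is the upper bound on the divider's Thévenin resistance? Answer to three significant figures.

Loading drop = R_th/(R_th + R_L) ≤ 0.0860, so R_th ≤ R_L · ε/(1−ε) = 39.0 kΩ × 0.0860/0.9140 = 3.67 kΩ.

R_th ≤ 3.67 kΩ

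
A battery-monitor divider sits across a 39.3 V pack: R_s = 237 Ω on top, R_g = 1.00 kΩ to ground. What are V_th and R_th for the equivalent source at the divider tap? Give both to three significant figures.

V_th is the open-circuit tap voltage: 39.3 × 1000/(237 + 1000) = 31.8 V.
With the supply zeroed, R_s and R_g appear in parallel from the tap: R_th = R_s‖R_g = (237 × 1000)/1237 = 192 Ω.

V_th = 31.8 V, R_th = 192 Ω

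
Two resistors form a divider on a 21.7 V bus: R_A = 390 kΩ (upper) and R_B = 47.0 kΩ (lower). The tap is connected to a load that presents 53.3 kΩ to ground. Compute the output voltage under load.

The load sits in parallel with R_B: R_B‖R_L = (47.0 × 53.3) / (47.0 + 53.3) = 24.98 kΩ.
V_out = 21.7 × 24.98 / (390 + 24.98) = 21.7 × 24.98/415.0 = 1.31 V.

V_out ≈ 1.31 V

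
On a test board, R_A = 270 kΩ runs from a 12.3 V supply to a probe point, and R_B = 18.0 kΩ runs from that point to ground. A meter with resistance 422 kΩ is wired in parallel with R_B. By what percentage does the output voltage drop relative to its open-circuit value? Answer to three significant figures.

3.85 %

The divider's output (Thévenin) resistance is R_A‖R_B = 16.88 kΩ.
Fractional drop under load = R_th/(R_th + R_L) = 16.88 / (16.88 + 422) = 0.03845.
So the output falls by 3.85 %.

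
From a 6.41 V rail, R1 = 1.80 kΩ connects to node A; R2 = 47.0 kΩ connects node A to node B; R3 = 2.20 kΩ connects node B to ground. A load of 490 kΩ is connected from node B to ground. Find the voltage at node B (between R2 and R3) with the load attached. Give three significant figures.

At node B, R3 is in parallel with the load: R3‖R_L = 2.190 kΩ.
Below node A the resistance is R2 + (R3‖R_L) = 49.19 kΩ, so V_A = 6.41 × 49.19/50.99 = 6.184 V.
Then V_B = V_A × (R3‖R_L)/(R2 + R3‖R_L) = 6.184 × 2.190/49.19 = 0.275 V.

V ≈ 0.275 V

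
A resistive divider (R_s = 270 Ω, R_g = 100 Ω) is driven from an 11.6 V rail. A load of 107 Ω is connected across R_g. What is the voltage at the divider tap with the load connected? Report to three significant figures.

The load sits in parallel with R_g: R_g‖R_L = (100 × 107) / (100 + 107) = 51.69 Ω.
V_out = 11.6 × 51.69 / (270 + 51.69) = 11.6 × 51.69/321.7 = 1.86 V.

V_out ≈ 1.86 V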